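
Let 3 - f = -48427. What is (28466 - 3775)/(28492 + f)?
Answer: 24691/76922 ≈ 0.32099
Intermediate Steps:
f = 48430 (f = 3 - 1*(-48427) = 3 + 48427 = 48430)
(28466 - 3775)/(28492 + f) = (28466 - 3775)/(28492 + 48430) = 24691/76922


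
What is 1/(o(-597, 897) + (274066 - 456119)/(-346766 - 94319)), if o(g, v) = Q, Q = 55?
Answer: 441085/24441728 ≈ 0.018046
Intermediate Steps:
o(g, v) = 55
1/(o(-597, 897) + (274066 - 456119)/(-346766 - 94319)) = 1/(55 + (274066 - 456119)/(-346766 - 94319)) = 1/(55 - 182053/(-441085)) = 1/(55 - 182053*(-1/441085)) = 1/(55 + 182053/441085) = 1/(24441728/441085) = 441085/24441728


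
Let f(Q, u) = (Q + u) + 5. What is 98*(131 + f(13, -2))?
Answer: 14406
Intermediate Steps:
f(Q, u) = 5 + Q + u
98*(131 + f(13, -2)) = 98*(131 + (5 + 13 - 2)) = 98*(131 + 16) = 98*147 = 14406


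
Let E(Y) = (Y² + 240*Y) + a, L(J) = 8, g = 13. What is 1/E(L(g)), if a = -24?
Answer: 1/1960 ≈ 0.00051020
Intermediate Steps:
E(Y) = -24 + Y² + 240*Y (E(Y) = (Y² + 240*Y) - 24 = -24 + Y² + 240*Y)
1/E(L(g)) = 1/(-24 + 8² + 240*8) = 1/(-24 + 64 + 1920) = 1/1960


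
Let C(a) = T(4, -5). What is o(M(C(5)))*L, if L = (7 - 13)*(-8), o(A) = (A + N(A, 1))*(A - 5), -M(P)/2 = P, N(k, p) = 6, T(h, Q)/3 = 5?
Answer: 40320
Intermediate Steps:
T(h, Q) = 15 (T(h, Q) = 3*5 = 15)
C(a) = 15
M(P) = -2*P
o(A) = (-5 + A)*(6 + A) (o(A) = (A + 6)*(A - 5) = (6 + A)*(-5 + A) = (-5 + A)*(6 + A))
L = 48 (L = -6*(-8) = 48)
o(M(C(5)))*L = (-30 - 2*15 + (-2*15)²)*48 = (-30 - 30 + (-30)²)*48 = (-30 - 30 + 900)*48 = 840*48 = 40320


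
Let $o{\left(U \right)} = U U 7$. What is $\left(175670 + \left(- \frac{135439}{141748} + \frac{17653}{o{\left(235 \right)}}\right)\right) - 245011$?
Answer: $- \frac{3799675454441081}{54796233100} \approx -69342.0$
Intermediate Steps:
$o{\left(U \right)} = 7 U^{2}$ ($o{\left(U \right)} = U^{2} \cdot 7 = 7 U^{2}$)
$\left(175670 + \left(- \frac{135439}{141748} + \frac{17653}{o{\left(235 \right)}}\right)\right) - 245011 = \left(175670 + \left(- \frac{135439}{141748} + \frac{17653}{7 \cdot 235^{2}}\right)\right) - 245011 = \left(175670 + \left(\left(-135439\right) \frac{1}{141748} + \frac{17653}{7 \cdot 55225}\right)\right) - 245011 = \left(175670 - \left(\frac{135439}{141748} - \frac{17653}{386575}\right)\right) - 245011 = \left(175670 + \left(- \frac{135439}{141748} + 17653 \cdot \frac{1}{386575}\right)\right) - 245011 = \left(175670 + \left(- \frac{135439}{141748} + \frac{17653}{386575}\right)\right) - 245011 = \left(175670 - \frac{49855053981}{54796233100}\right) - 245011 = \frac{9626004413623019}{54796233100} - 245011 = - \frac{3799675454441081}{54796233100}$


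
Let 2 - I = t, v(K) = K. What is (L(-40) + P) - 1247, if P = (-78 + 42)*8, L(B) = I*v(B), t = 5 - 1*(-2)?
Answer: -1335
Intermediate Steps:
t = 7 (t = 5 + 2 = 7)
I = -5 (I = 2 - 1*7 = 2 - 7 = -5)
L(B) = -5*B
P = -288 (P = -36*8 = -288)
(L(-40) + P) - 1247 = (-5*(-40) - 288) - 1247 = (200 - 288) - 1247 = -88 - 1247 = -1335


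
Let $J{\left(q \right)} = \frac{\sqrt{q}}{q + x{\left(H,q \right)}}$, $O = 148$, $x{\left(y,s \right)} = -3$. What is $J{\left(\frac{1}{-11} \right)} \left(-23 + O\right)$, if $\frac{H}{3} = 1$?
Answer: $- \frac{125 i \sqrt{11}}{34} \approx - 12.193 i$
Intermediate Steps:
$H = 3$ ($H = 3 \cdot 1 = 3$)
$J{\left(q \right)} = \frac{\sqrt{q}}{-3 + q}$ ($J{\left(q \right)} = \frac{\sqrt{q}}{q - 3} = \frac{\sqrt{q}}{-3 + q}$)
$J{\left(\frac{1}{-11} \right)} \left(-23 + O\right) = \frac{\sqrt{\frac{1}{-11}}}{-3 + \frac{1}{-11}} \left(-23 + 148\right) = \frac{\sqrt{- \frac{1}{11}}}{-3 - \frac{1}{11}} \cdot 125 = \frac{\frac{1}{11} i \sqrt{11}}{- \frac{34}{11}} \cdot 125 = \frac{i \sqrt{11}}{11} \left(- \frac{11}{34}\right) 125 = - \frac{i \sqrt{11}}{34} \cdot 125 = - \frac{125 i \sqrt{11}}{34}$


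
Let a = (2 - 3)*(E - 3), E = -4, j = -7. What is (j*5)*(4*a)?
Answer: -980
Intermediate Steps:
a = 7 (a = (2 - 3)*(-4 - 3) = -1*(-7) = 7)
(j*5)*(4*a) = (-7*5)*(4*7) = -35*28 = -980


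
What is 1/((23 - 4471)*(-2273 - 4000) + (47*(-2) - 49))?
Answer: 1/27902161 ≈ 3.5839e-8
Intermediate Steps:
1/((23 - 4471)*(-2273 - 4000) + (47*(-2) - 49)) = 1/(-4448*(-6273) + (-94 - 49)) = 1/(27902304 - 143) = 1/27902161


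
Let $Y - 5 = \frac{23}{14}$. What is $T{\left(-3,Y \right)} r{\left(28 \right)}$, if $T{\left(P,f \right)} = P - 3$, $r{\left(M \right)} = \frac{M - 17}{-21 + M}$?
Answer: $- \frac{66}{7} \approx -9.4286$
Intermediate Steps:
$Y = \frac{93}{14}$ ($Y = 5 + \frac{23}{14} = \frac{93}{14} \approx 6.6429$)
$r{\left(M \right)} = \frac{-17 + M}{-21 + M}$
$T{\left(P,f \right)} = -3 + P$
$T{\left(-3,Y \right)} r{\left(28 \right)} = \left(-3 - 3\right) \frac{-17 + 28}{-21 + 28} = - 6 \cdot \frac{1}{7} \cdot 11 = \left(-6\right) \frac{11}{7} = - \frac{66}{7}$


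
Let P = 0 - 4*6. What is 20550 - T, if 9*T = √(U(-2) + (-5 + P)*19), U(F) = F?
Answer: 20550 - I*√553/9 ≈ 20550.0 - 2.6129*I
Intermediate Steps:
P = -24 (P = 0 - 24 = -24)
T = I*√553/9 (T = √(-2 + (-5 - 24)*19)/9 = √(-2 - 29*19)/9 = √(-2 - 551)/9 = √(-553)/9 = (I*√553)/9 = I*√553/9 ≈ 2.6129*I)
20550 - T = 20550 - I*√553/9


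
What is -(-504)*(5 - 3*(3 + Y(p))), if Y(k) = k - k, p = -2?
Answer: -2016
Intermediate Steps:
Y(k) = 0
-(-504)*(5 - 3*(3 + Y(p))) = -(-504)*(5 - 3*(3 + 0)) = -(-504)*(5 - 3*3) = -(-504)*(5 - 9) = -(-504)*(-4) = -84*24 = -2016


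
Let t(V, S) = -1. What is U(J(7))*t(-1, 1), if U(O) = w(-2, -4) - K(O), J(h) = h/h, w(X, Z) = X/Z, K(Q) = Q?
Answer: 1/2 ≈ 0.50000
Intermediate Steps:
J(h) = 1
U(O) = 1/2 - O (U(O) = -2/(-4) - O = -2*(-1/4) - O = 1/2 - O)
U(J(7))*t(-1, 1) = (1/2 - 1*1)*(-1) = (1/2 - 1)*(-1) = -1/2*(-1) = 1/2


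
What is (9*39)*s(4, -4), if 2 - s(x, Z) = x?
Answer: -702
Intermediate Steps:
s(x, Z) = 2 - x
(9*39)*s(4, -4) = (9*39)*(2 - 1*4) = 351*(2 - 4) = 351*(-2) = -702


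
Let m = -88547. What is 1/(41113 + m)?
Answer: -1/47434 ≈ -2.1082e-5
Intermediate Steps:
1/(41113 + m) = 1/(41113 - 88547) = 1/(-47434) = -1/47434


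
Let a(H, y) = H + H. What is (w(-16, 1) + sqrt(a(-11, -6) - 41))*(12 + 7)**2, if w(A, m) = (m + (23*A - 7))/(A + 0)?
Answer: 67507/8 + 1083*I*sqrt(7) ≈ 8438.4 + 2865.3*I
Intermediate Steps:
a(H, y) = 2*H
w(A, m) = (-7 + m + 23*A)/A (w(A, m) = (m + (-7 + 23*A))/A = (-7 + m + 23*A)/A)
(w(-16, 1) + sqrt(a(-11, -6) - 41))*(12 + 7)**2 = ((-7 + 1 + 23*(-16))/(-16) + sqrt(2*(-11) - 41))*(12 + 7)**2 = (-(-7 + 1 - 368)/16 + sqrt(-22 - 41))*19**2 = (-1/16*(-374) + sqrt(-63))*361 = (187/8 + 3*I*sqrt(7))*361 = 67507/8 + 1083*I*sqrt(7)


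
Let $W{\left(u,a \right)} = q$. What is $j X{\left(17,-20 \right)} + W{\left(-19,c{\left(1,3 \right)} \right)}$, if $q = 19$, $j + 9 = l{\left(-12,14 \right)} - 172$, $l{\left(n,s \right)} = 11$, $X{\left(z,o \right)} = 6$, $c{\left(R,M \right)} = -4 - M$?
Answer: $-1001$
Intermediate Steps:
$j = -170$ ($j = -9 + \left(11 - 172\right) = -9 - 161 = -170$)
$W{\left(u,a \right)} = 19$
$j X{\left(17,-20 \right)} + W{\left(-19,c{\left(1,3 \right)} \right)} = \left(-170\right) 6 + 19 = -1020 + 19 = -1001$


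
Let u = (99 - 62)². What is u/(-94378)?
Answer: -1369/94378 ≈ -0.014506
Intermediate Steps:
u = 1369 (u = 37² = 1369)
u/(-94378) = 1369/(-94378) = 1369*(-1/94378) = -1369/94378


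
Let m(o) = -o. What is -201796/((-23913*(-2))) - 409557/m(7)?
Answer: 9793030255/167391 ≈ 58504.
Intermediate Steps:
-201796/((-23913*(-2))) - 409557/m(7) = -201796/((-23913*(-2))) - 409557/((-1*7)) = -201796/47826 - 409557/(-7) = -201796*1/47826 - 409557*(-⅐) = -100898/23913 + 409557/7 = 9793030255/167391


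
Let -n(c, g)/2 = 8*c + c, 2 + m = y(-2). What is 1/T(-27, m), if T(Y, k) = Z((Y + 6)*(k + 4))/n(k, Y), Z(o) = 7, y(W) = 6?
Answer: -72/7 ≈ -10.286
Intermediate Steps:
m = 4 (m = -2 + 6 = 4)
n(c, g) = -18*c (n(c, g) = -2*(8*c + c) = -18*c)
T(Y, k) = -7/(18*k) (T(Y, k) = 7/((-18*k)) = 7*(-1/(18*k)) = -7/(18*k))
1/T(-27, m) = 1/(-7/18/4) = 1/(-7/18*¼) = 1/(-7/72) = -72/7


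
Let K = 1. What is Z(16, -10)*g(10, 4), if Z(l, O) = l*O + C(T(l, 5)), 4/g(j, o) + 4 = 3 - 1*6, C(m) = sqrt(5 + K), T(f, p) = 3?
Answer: 640/7 - 4*sqrt(6)/7 ≈ 90.029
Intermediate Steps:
C(m) = sqrt(6) (C(m) = sqrt(5 + 1) = sqrt(6))
g(j, o) = -4/7 (g(j, o) = 4/(-4 + (3 - 1*6)) = 4/(-4 + (3 - 6)) = 4/(-4 - 3) = 4/(-7) = 4*(-1/7) = -4/7)
Z(l, O) = sqrt(6) + O*l (Z(l, O) = l*O + sqrt(6) = O*l + sqrt(6) = sqrt(6) + O*l)
Z(16, -10)*g(10, 4) = (sqrt(6) - 10*16)*(-4/7) = (sqrt(6) - 160)*(-4/7) = (-160 + sqrt(6))*(-4/7) = 640/7 - 4*sqrt(6)/7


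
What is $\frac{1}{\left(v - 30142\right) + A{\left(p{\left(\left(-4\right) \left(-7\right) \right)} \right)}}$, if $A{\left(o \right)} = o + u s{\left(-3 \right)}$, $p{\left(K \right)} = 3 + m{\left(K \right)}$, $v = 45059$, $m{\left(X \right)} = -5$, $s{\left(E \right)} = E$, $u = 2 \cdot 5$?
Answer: $\frac{1}{14885} \approx 6.7182 \cdot 10^{-5}$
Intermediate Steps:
$u = 10$
$p{\left(K \right)} = -2$ ($p{\left(K \right)} = 3 - 5 = -2$)
$A{\left(o \right)} = -30 + o$ ($A{\left(o \right)} = o + 10 \left(-3\right) = o - 30 = -30 + o$)
$\frac{1}{\left(v - 30142\right) + A{\left(p{\left(\left(-4\right) \left(-7\right) \right)} \right)}} = \frac{1}{\left(45059 - 30142\right) - 32} = \frac{1}{14917 - 32} = \frac{1}{14885}$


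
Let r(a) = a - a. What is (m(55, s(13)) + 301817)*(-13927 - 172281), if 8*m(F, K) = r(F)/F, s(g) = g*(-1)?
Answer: -56200739936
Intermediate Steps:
s(g) = -g
r(a) = 0
m(F, K) = 0 (m(F, K) = (0/F)/8 = (⅛)*0 = 0)
(m(55, s(13)) + 301817)*(-13927 - 172281) = (0 + 301817)*(-13927 - 172281) = 301817*(-186208) = -56200739936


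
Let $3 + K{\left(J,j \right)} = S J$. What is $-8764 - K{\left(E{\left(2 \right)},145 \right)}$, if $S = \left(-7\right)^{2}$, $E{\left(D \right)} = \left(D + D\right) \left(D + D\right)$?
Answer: $-9545$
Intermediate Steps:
$E{\left(D \right)} = 4 D^{2}$ ($E{\left(D \right)} = 2 D 2 D = 4 D^{2}$)
$S = 49$
$K{\left(J,j \right)} = -3 + 49 J$
$-8764 - K{\left(E{\left(2 \right)},145 \right)} = -8764 - \left(-3 + 49 \cdot 4 \cdot 2^{2}\right) = -8764 - \left(-3 + 49 \cdot 4 \cdot 4\right) = -8764 - \left(-3 + 49 \cdot 16\right) = -8764 - \left(-3 + 784\right) = -8764 - 781 = -9545$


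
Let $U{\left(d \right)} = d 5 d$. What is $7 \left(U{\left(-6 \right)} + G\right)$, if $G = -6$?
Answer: $1218$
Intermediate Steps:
$U{\left(d \right)} = 5 d^{2}$ ($U{\left(d \right)} = 5 d d = 5 d^{2}$)
$7 \left(U{\left(-6 \right)} + G\right) = 7 \left(5 \left(-6\right)^{2} - 6\right) = 7 \left(5 \cdot 36 - 6\right) = 7 \left(180 - 6\right) = 7 \cdot 174 = 1218$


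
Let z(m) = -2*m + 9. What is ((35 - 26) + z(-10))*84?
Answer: 3192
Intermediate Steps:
z(m) = 9 - 2*m
((35 - 26) + z(-10))*84 = ((35 - 26) + (9 - 2*(-10)))*84 = (9 + (9 + 20))*84 = (9 + 29)*84 = 38*84 = 3192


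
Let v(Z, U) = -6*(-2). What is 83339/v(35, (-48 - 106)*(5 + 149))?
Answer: 83339/12 ≈ 6944.9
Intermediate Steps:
v(Z, U) = 12
83339/v(35, (-48 - 106)*(5 + 149)) = 83339/12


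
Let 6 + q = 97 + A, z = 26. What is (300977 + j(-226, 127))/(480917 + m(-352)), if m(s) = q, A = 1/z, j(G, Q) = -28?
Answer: 7824674/12506209 ≈ 0.62566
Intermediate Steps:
A = 1/26 ≈ 0.038462
q = 2367/26 (q = -6 + (97 + 1/26) = -6 + 2523/26 = 2367/26 ≈ 91.038)
m(s) = 2367/26
(300977 + j(-226, 127))/(480917 + m(-352)) = (300977 - 28)/(480917 + 2367/26) = 300949/(12506209/26) = 300949*(26/12506209) = 7824674/12506209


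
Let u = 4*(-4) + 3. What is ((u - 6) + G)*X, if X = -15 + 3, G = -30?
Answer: 588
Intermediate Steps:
u = -13 (u = -16 + 3 = -13)
X = -12
((u - 6) + G)*X = ((-13 - 6) - 30)*(-12) = (-19 - 30)*(-12) = -49*(-12) = 588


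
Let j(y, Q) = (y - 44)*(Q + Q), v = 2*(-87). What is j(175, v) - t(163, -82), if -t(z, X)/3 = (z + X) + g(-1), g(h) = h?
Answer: -45348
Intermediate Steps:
v = -174
t(z, X) = 3 - 3*X - 3*z (t(z, X) = -3*((z + X) - 1) = -3*((X + z) - 1) = -3*(-1 + X + z) = 3 - 3*X - 3*z)
j(y, Q) = 2*Q*(-44 + y) (j(y, Q) = (-44 + y)*(2*Q) = 2*Q*(-44 + y))
j(175, v) - t(163, -82) = 2*(-174)*(-44 + 175) - (3 - 3*(-82) - 3*163) = 2*(-174)*131 - (3 + 246 - 489) = -45588 - 1*(-240) = -45588 + 240 = -45348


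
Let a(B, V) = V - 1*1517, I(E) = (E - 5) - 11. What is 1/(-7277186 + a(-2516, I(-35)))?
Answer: -1/7278754 ≈ -1.3739e-7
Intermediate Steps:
I(E) = -16 + E (I(E) = (-5 + E) - 11 = -16 + E)
a(B, V) = -1517 + V (a(B, V) = V - 1517 = -1517 + V)
1/(-7277186 + a(-2516, I(-35))) = 1/(-7277186 + (-1517 + (-16 - 35))) = 1/(-7277186 + (-1517 - 51)) = 1/(-7277186 - 1568) = 1/(-7278754) = -1/7278754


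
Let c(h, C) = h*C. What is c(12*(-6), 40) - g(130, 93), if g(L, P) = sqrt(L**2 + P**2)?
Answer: -2880 - sqrt(25549) ≈ -3039.8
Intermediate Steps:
c(h, C) = C*h
c(12*(-6), 40) - g(130, 93) = 40*(12*(-6)) - sqrt(130**2 + 93**2) = 40*(-72) - sqrt(16900 + 8649) = -2880 - sqrt(25549)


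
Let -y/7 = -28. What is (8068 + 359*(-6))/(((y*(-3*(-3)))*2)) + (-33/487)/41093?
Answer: 59176286275/35301681324 ≈ 1.6763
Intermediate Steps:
y = 196 (y = -7*(-28) = 196)
(8068 + 359*(-6))/(((y*(-3*(-3)))*2)) + (-33/487)/41093 = (8068 + 359*(-6))/(((196*(-3*(-3)))*2)) + (-33/487)/41093 = (8068 - 2154)/(((196*9)*2)) + ((1/487)*(-33))*(1/41093) = 5914/((1764*2)) - 33/487*1/41093 = 5914/3528 - 33/20012291 = 5914*(1/3528) - 33/20012291 = 2957/1764 - 33/20012291 = 59176286275/35301681324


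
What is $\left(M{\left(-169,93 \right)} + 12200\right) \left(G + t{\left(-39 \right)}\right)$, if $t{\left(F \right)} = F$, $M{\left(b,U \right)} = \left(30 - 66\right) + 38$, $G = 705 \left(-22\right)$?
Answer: $-189728898$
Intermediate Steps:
$G = -15510$
$M{\left(b,U \right)} = 2$ ($M{\left(b,U \right)} = -36 + 38 = 2$)
$\left(M{\left(-169,93 \right)} + 12200\right) \left(G + t{\left(-39 \right)}\right) = \left(2 + 12200\right) \left(-15510 - 39\right) = 12202 \left(-15549\right) = -189728898$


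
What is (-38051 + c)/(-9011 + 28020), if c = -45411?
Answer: -83462/19009 ≈ -4.3907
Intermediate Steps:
(-38051 + c)/(-9011 + 28020) = (-38051 - 45411)/(-9011 + 28020) = -83462/19009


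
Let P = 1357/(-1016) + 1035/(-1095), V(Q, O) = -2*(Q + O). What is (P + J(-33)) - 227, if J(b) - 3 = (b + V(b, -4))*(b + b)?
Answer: -217481405/74168 ≈ -2932.3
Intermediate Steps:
V(Q, O) = -2*O - 2*Q (V(Q, O) = -2*(O + Q) = -2*O - 2*Q)
J(b) = 3 + 2*b*(8 - b) (J(b) = 3 + (b + (-2*(-4) - 2*b))*(b + b) = 3 + (b + (8 - 2*b))*(2*b) = 3 + (8 - b)*(2*b) = 3 + 2*b*(8 - b))
P = -169165/74168 (P = 1357*(-1/1016) + 1035*(-1/1095) = -1357/1016 - 69/73 = -169165/74168 ≈ -2.2808)
(P + J(-33)) - 227 = (-169165/74168 + (3 - 2*(-33)**2 + 16*(-33))) - 227 = (-169165/74168 + (3 - 2*1089 - 528)) - 227 = (-169165/74168 + (3 - 2178 - 528)) - 227 = (-169165/74168 - 2703) - 227 = -200645269/74168 - 227 = -217481405/74168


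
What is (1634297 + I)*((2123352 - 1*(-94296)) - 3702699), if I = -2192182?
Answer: 828487677135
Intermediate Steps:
(1634297 + I)*((2123352 - 1*(-94296)) - 3702699) = (1634297 - 2192182)*((2123352 - 1*(-94296)) - 3702699) = -557885*((2123352 + 94296) - 3702699) = -557885*(2217648 - 3702699) = -557885*(-1485051) = 828487677135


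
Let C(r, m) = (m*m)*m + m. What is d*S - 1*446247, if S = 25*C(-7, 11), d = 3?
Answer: -345597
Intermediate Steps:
C(r, m) = m + m**3 (C(r, m) = m**2*m + m = m**3 + m = m + m**3)
S = 33550 (S = 25*(11 + 11**3) = 25*(11 + 1331) = 25*1342 = 33550)
d*S - 1*446247 = 3*33550 - 1*446247 = 100650 - 446247 = -345597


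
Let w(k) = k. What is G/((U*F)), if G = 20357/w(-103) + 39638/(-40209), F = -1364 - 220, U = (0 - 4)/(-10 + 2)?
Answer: 822617327/3280089384 ≈ 0.25079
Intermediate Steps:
U = 1/2 (U = -4/(-8) = -4*(-1/8) = 1/2 ≈ 0.50000)
F = -1584
G = -822617327/4141527 (G = 20357/(-103) + 39638/(-40209) = 20357*(-1/103) + 39638*(-1/40209) = -20357/103 - 39638/40209 = -822617327/4141527 ≈ -198.63)
G/((U*F)) = -822617327/(4141527*((1/2)*(-1584))) = -822617327/4141527/(-792) = -822617327/4141527*(-1/792) = 822617327/3280089384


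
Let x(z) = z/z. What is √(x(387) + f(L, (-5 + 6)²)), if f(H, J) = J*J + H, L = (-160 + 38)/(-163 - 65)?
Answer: 17*√114/114 ≈ 1.5922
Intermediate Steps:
L = 61/114 (L = -122/(-228) = -122*(-1/228) = 61/114 ≈ 0.53509)
f(H, J) = H + J² (f(H, J) = J² + H = H + J²)
x(z) = 1
√(x(387) + f(L, (-5 + 6)²)) = √(1 + (61/114 + ((-5 + 6)²)²)) = √(1 + (61/114 + (1²)²)) = √(1 + (61/114 + 1²)) = √(1 + (61/114 + 1)) = √(1 + 175/114) = √(289/114) = 17*√114/114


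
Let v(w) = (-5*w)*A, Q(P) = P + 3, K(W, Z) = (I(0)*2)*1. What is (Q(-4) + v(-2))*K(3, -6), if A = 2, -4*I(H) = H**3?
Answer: 0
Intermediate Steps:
I(H) = -H**3/4
K(W, Z) = 0 (K(W, Z) = (-1/4*0**3*2)*1 = (-1/4*0*2)*1 = (0*2)*1 = 0*1 = 0)
Q(P) = 3 + P
v(w) = -10*w (v(w) = -5*w*2 = -10*w)
(Q(-4) + v(-2))*K(3, -6) = ((3 - 4) - 10*(-2))*0 = (-1 + 20)*0 = 19*0 = 0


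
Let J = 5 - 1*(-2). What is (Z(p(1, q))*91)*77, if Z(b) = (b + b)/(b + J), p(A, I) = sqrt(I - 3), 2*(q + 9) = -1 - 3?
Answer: 14014*sqrt(14)/(sqrt(14) - 7*I) ≈ 3114.2 + 5826.2*I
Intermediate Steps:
q = -11 (q = -9 + (-1 - 3)/2 = -9 + (1/2)*(-4) = -9 - 2 = -11)
p(A, I) = sqrt(-3 + I)
J = 7 (J = 5 + 2 = 7)
Z(b) = 2*b/(7 + b) (Z(b) = (b + b)/(b + 7) = (2*b)/(7 + b) = 2*b/(7 + b))
(Z(p(1, q))*91)*77 = ((2*sqrt(-3 - 11)/(7 + sqrt(-3 - 11)))*91)*77 = ((2*sqrt(-14)/(7 + sqrt(-14)))*91)*77 = ((2*(I*sqrt(14))/(7 + I*sqrt(14)))*91)*77 = ((2*I*sqrt(14)/(7 + I*sqrt(14)))*91)*77 = (182*I*sqrt(14)/(7 + I*sqrt(14)))*77 = 14014*I*sqrt(14)/(7 + I*sqrt(14))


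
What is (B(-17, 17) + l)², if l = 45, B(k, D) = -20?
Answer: 625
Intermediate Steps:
(B(-17, 17) + l)² = (-20 + 45)² = 25² = 625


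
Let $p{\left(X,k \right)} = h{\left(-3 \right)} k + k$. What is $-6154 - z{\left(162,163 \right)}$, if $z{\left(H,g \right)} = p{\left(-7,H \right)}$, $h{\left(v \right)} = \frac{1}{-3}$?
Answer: $-6262$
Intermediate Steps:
$h{\left(v \right)} = - \frac{1}{3}$
$p{\left(X,k \right)} = \frac{2 k}{3}$ ($p{\left(X,k \right)} = - \frac{k}{3} + k = \frac{2 k}{3}$)
$z{\left(H,g \right)} = \frac{2 H}{3}$
$-6154 - z{\left(162,163 \right)} = -6154 - \frac{2}{3} \cdot 162 = -6154 - 108 = -6262$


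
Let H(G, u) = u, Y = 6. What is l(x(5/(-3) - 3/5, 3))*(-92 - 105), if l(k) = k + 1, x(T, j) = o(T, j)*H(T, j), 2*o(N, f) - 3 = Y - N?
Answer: -35263/10 ≈ -3526.3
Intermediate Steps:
o(N, f) = 9/2 - N/2 (o(N, f) = 3/2 + (6 - N)/2 = 3/2 + (3 - N/2) = 9/2 - N/2)
x(T, j) = j*(9/2 - T/2) (x(T, j) = (9/2 - T/2)*j = j*(9/2 - T/2))
l(k) = 1 + k
l(x(5/(-3) - 3/5, 3))*(-92 - 105) = (1 + (½)*3*(9 - (5/(-3) - 3/5)))*(-92 - 105) = (1 + (½)*3*(9 - (5*(-⅓) - 3*⅕)))*(-197) = (1 + (½)*3*(9 - (-5/3 - ⅗)))*(-197) = (1 + (½)*3*(9 - 1*(-34/15)))*(-197) = (1 + (½)*3*(9 + 34/15))*(-197) = (1 + (½)*3*(169/15))*(-197) = (1 + 169/10)*(-197) = (179/10)*(-197) = -35263/10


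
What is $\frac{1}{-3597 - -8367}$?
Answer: $\frac{1}{4770} \approx 0.00020964$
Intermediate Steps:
$\frac{1}{-3597 - -8367} = \frac{1}{-3597 + 8367} = \frac{1}{4770}$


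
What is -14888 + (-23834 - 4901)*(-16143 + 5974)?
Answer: 292191327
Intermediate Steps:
-14888 + (-23834 - 4901)*(-16143 + 5974) = -14888 - 28735*(-10169) = -14888 + 292206215 = 292191327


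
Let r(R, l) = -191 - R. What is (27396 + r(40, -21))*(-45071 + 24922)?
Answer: -547347585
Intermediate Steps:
(27396 + r(40, -21))*(-45071 + 24922) = (27396 + (-191 - 1*40))*(-45071 + 24922) = (27396 + (-191 - 40))*(-20149) = (27396 - 231)*(-20149) = 27165*(-20149) = -547347585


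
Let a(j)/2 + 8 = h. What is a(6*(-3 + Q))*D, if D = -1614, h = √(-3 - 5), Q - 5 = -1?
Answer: 25824 - 6456*I*√2 ≈ 25824.0 - 9130.2*I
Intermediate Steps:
Q = 4 (Q = 5 - 1 = 4)
h = 2*I*√2 (h = √(-8) = 2*I*√2 ≈ 2.8284*I)
a(j) = -16 + 4*I*√2 (a(j) = -16 + 2*(2*I*√2) = -16 + 4*I*√2)
a(6*(-3 + Q))*D = (-16 + 4*I*√2)*(-1614) = 25824 - 6456*I*√2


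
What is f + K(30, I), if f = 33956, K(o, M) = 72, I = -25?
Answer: 34028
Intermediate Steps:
f + K(30, I) = 33956 + 72 = 34028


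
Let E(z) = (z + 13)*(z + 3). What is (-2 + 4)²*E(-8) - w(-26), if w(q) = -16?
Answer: -84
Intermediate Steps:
E(z) = (3 + z)*(13 + z) (E(z) = (13 + z)*(3 + z) = (3 + z)*(13 + z))
(-2 + 4)²*E(-8) - w(-26) = (-2 + 4)²*(39 + (-8)² + 16*(-8)) - 1*(-16) = 2²*(39 + 64 - 128) + 16 = 4*(-25) + 16 = -100 + 16 = -84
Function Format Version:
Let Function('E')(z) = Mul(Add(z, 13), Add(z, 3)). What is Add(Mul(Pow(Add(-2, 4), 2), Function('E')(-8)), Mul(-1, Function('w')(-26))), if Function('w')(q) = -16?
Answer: -84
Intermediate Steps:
Function('E')(z) = Mul(Add(3, z), Add(13, z)) (Function('E')(z) = Mul(Add(13, z), Add(3, z)) = Mul(Add(3, z), Add(13, z)))
Add(Mul(Pow(Add(-2, 4), 2), Function('E')(-8)), Mul(-1, Function('w')(-26))) = Add(Mul(Pow(Add(-2, 4), 2), Add(39, Pow(-8, 2), Mul(16, -8))), Mul(-1, -16)) = Add(Mul(Pow(2, 2), Add(39, 64, -128)), 16) = Add(Mul(4, -25), 16) = Add(-100, 16) = -84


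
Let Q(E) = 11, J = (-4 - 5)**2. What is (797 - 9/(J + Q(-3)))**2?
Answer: 5375089225/8464 ≈ 6.3505e+5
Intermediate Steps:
J = 81 (J = (-9)**2 = 81)
(797 - 9/(J + Q(-3)))**2 = (797 - 9/(81 + 11))**2 = (797 - 9/92)**2 = (73315/92)**2 = 5375089225/8464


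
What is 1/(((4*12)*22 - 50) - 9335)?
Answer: -1/8329 ≈ -0.00012006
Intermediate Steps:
1/(((4*12)*22 - 50) - 9335) = 1/((48*22 - 50) - 9335) = 1/((1056 - 50) - 9335) = 1/(1006 - 9335) = 1/(-8329) = -1/8329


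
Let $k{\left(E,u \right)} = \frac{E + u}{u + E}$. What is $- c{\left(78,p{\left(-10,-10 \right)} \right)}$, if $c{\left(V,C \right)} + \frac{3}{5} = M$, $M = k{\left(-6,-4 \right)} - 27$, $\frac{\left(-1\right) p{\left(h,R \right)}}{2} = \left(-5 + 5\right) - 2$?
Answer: $\frac{133}{5} \approx 26.6$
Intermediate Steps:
$p{\left(h,R \right)} = 4$ ($p{\left(h,R \right)} = - 2 \left(\left(-5 + 5\right) - 2\right) = - 2 \left(0 - 2\right) = \left(-2\right) \left(-2\right) = 4$)
$k{\left(E,u \right)} = 1$ ($k{\left(E,u \right)} = \frac{E + u}{E + u} = 1$)
$M = -26$ ($M = 1 - 27 = -26$)
$c{\left(V,C \right)} = - \frac{133}{5}$ ($c{\left(V,C \right)} = - \frac{3}{5} - 26 = - \frac{133}{5}$)
$- c{\left(78,p{\left(-10,-10 \right)} \right)} = \left(-1\right) \left(- \frac{133}{5}\right) = \frac{133}{5}$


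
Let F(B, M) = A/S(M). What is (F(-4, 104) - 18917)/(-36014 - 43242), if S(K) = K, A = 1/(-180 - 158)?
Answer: 664970385/2786006912 ≈ 0.23868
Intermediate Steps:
A = -1/338 (A = 1/(-338) = -1/338 ≈ -0.0029586)
F(B, M) = -1/(338*M)
(F(-4, 104) - 18917)/(-36014 - 43242) = (-1/338/104 - 18917)/(-36014 - 43242) = (-1/338*1/104 - 18917)/(-79256) = (-1/35152 - 18917)*(-1/79256) = -664970385/35152*(-1/79256) = 664970385/2786006912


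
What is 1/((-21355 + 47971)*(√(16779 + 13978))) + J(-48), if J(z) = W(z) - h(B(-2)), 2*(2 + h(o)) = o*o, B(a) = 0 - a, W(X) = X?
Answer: -48 + √30757/818628312 ≈ -48.000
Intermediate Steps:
B(a) = -a
h(o) = -2 + o²/2 (h(o) = -2 + (o*o)/2 = -2 + o²/2)
J(z) = z (J(z) = z - (-2 + (-1*(-2))²/2) = z - (-2 + (½)*2²) = z - (-2 + (½)*4) = z - (-2 + 2) = z - 1*0 = z + 0 = z)
1/((-21355 + 47971)*(√(16779 + 13978))) + J(-48) = 1/((-21355 + 47971)*(√(16779 + 13978))) - 48 = 1/(26616*(√30757)) - 48 = (√30757/30757)/26616 - 48 = √30757/818628312 - 48 = -48 + √30757/818628312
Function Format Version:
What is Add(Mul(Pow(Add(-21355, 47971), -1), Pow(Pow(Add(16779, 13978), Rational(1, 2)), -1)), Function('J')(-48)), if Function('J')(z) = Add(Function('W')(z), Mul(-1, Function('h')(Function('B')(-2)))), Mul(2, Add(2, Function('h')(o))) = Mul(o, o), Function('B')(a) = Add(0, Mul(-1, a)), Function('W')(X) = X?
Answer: Add(-48, Mul(Rational(1, 818628312), Pow(30757, Rational(1, 2)))) ≈ -48.000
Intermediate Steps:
Function('B')(a) = Mul(-1, a)
Function('h')(o) = Add(-2, Mul(Rational(1, 2), Pow(o, 2))) (Function('h')(o) = Add(-2, Mul(Rational(1, 2), Mul(o, o))) = Add(-2, Mul(Rational(1, 2), Pow(o, 2))))
Function('J')(z) = z (Function('J')(z) = Add(z, Mul(-1, Add(-2, Mul(Rational(1, 2), Pow(Mul(-1, -2), 2))))) = Add(z, Mul(-1, Add(-2, Mul(Rational(1, 2), Pow(2, 2))))) = Add(z, Mul(-1, Add(-2, Mul(Rational(1, 2), 4)))) = Add(z, Mul(-1, Add(-2, 2))) = Add(z, Mul(-1, 0)) = Add(z, 0) = z)
Add(Mul(Pow(Add(-21355, 47971), -1), Pow(Pow(Add(16779, 13978), Rational(1, 2)), -1)), Function('J')(-48)) = Add(Mul(Pow(Add(-21355, 47971), -1), Pow(Pow(Add(16779, 13978), Rational(1, 2)), -1)), -48) = Add(Mul(Pow(26616, -1), Pow(Pow(30757, Rational(1, 2)), -1)), -48) = Add(Mul(Rational(1, 26616), Mul(Rational(1, 30757), Pow(30757, Rational(1, 2)))), -48) = Add(Mul(Rational(1, 818628312), Pow(30757, Rational(1, 2))), -48) = Add(-48, Mul(Rational(1, 818628312), Pow(30757, Rational(1, 2))))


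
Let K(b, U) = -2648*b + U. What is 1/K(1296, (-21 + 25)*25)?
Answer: -1/3431708 ≈ -2.9140e-7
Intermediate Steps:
K(b, U) = U - 2648*b
1/K(1296, (-21 + 25)*25) = 1/((-21 + 25)*25 - 2648*1296) = 1/(4*25 - 3431808) = 1/(100 - 3431808) = 1/(-3431708) = -1/3431708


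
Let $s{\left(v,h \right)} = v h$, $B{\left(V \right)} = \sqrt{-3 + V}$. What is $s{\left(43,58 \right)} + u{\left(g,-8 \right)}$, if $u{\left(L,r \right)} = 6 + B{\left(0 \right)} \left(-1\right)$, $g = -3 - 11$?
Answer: $2500 - i \sqrt{3} \approx 2500.0 - 1.732 i$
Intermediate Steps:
$g = -14$ ($g = -3 - 11 = -14$)
$s{\left(v,h \right)} = h v$
$u{\left(L,r \right)} = 6 - i \sqrt{3}$ ($u{\left(L,r \right)} = 6 + \sqrt{-3 + 0} \left(-1\right) = 6 + \sqrt{-3} \left(-1\right) = 6 + i \sqrt{3} \left(-1\right) = 6 - i \sqrt{3}$)
$s{\left(43,58 \right)} + u{\left(g,-8 \right)} = 58 \cdot 43 + \left(6 - i \sqrt{3}\right) = 2494 + \left(6 - i \sqrt{3}\right) = 2500 - i \sqrt{3}$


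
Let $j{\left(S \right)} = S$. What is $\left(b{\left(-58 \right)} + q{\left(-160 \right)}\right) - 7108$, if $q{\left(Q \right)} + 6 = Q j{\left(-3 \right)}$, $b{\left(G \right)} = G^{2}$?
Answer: $-3270$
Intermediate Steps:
$q{\left(Q \right)} = -6 - 3 Q$ ($q{\left(Q \right)} = -6 + Q \left(-3\right) = -6 - 3 Q$)
$\left(b{\left(-58 \right)} + q{\left(-160 \right)}\right) - 7108 = \left(\left(-58\right)^{2} - -474\right) - 7108 = \left(3364 + \left(-6 + 480\right)\right) - 7108 = \left(3364 + 474\right) - 7108 = 3838 - 7108 = -3270$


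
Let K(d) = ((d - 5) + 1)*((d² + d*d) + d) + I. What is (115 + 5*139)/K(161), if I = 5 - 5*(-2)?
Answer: 405/4082243 ≈ 9.9210e-5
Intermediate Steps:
I = 15 (I = 5 + 10 = 15)
K(d) = 15 + (-4 + d)*(d + 2*d²) (K(d) = ((d - 5) + 1)*((d² + d*d) + d) + 15 = ((-5 + d) + 1)*((d² + d²) + d) + 15 = (-4 + d)*(2*d² + d) + 15 = (-4 + d)*(d + 2*d²) + 15 = 15 + (-4 + d)*(d + 2*d²))
(115 + 5*139)/K(161) = (115 + 5*139)/(15 - 7*161² - 4*161 + 2*161³) = (115 + 695)/(15 - 7*25921 - 644 + 2*4173281) = 810/(15 - 181447 - 644 + 8346562) = 810/8164486 = 810*(1/8164486) = 405/4082243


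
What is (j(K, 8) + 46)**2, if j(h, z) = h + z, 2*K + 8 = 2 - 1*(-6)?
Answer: 2916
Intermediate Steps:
K = 0 (K = -4 + (2 - 1*(-6))/2 = -4 + (2 + 6)/2 = -4 + (1/2)*8 = -4 + 4 = 0)
(j(K, 8) + 46)**2 = ((0 + 8) + 46)**2 = (8 + 46)**2 = 54**2 = 2916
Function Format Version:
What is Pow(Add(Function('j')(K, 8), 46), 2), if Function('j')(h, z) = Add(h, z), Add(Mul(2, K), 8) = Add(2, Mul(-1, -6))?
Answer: 2916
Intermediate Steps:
K = 0 (K = Add(-4, Mul(Rational(1, 2), Add(2, Mul(-1, -6)))) = Add(-4, Mul(Rational(1, 2), Add(2, 6))) = Add(-4, Mul(Rational(1, 2), 8)) = Add(-4, 4) = 0)
Pow(Add(Function('j')(K, 8), 46), 2) = Pow(Add(Add(0, 8), 46), 2) = Pow(Add(8, 46), 2) = Pow(54, 2) = 2916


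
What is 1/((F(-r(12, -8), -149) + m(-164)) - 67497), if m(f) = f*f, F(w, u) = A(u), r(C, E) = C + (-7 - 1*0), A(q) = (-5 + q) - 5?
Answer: -1/40760 ≈ -2.4534e-5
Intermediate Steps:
A(q) = -10 + q
r(C, E) = -7 + C (r(C, E) = C + (-7 + 0) = C - 7 = -7 + C)
F(w, u) = -10 + u
m(f) = f²
1/((F(-r(12, -8), -149) + m(-164)) - 67497) = 1/(((-10 - 149) + (-164)²) - 67497) = 1/((-159 + 26896) - 67497) = 1/(26737 - 67497) = 1/(-40760) = -1/40760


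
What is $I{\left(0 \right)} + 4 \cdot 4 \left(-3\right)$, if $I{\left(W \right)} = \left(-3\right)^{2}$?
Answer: $-39$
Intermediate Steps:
$I{\left(W \right)} = 9$
$I{\left(0 \right)} + 4 \cdot 4 \left(-3\right) = 9 + 4 \cdot 4 \left(-3\right) = 9 + 16 \left(-3\right) = 9 - 48 = -39$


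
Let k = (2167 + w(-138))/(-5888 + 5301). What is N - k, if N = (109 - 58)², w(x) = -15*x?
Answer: 1531024/587 ≈ 2608.2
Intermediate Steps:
k = -4237/587 (k = (2167 - 15*(-138))/(-5888 + 5301) = (2167 + 2070)/(-587) = 4237*(-1/587) = -4237/587 ≈ -7.2181)
N = 2601 (N = 51² = 2601)
N - k = 2601 - 1*(-4237/587) = 2601 + 4237/587 = 1531024/587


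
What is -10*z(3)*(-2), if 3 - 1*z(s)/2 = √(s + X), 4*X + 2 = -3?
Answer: 120 - 20*√7 ≈ 67.085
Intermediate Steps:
X = -5/4 (X = -½ + (¼)*(-3) = -½ - ¾ = -5/4 ≈ -1.2500)
z(s) = 6 - 2*√(-5/4 + s) (z(s) = 6 - 2*√(s - 5/4) = 6 - 2*√(-5/4 + s))
-10*z(3)*(-2) = -10*(6 - √(-5 + 4*3))*(-2) = -10*(6 - √(-5 + 12))*(-2) = -10*(6 - √7)*(-2) = (-60 + 10*√7)*(-2) = 120 - 20*√7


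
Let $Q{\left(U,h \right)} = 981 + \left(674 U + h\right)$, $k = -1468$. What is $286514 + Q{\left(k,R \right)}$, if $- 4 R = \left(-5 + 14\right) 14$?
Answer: $- \frac{1403937}{2} \approx -7.0197 \cdot 10^{5}$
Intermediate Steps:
$R = - \frac{63}{2}$ ($R = - \frac{\left(-5 + 14\right) 14}{4} = - \frac{9 \cdot 14}{4} = \left(- \frac{1}{4}\right) 126 = - \frac{63}{2} \approx -31.5$)
$Q{\left(U,h \right)} = 981 + h + 674 U$ ($Q{\left(U,h \right)} = 981 + \left(h + 674 U\right) = 981 + h + 674 U$)
$286514 + Q{\left(k,R \right)} = 286514 + \left(981 - \frac{63}{2} + 674 \left(-1468\right)\right) = 286514 - \frac{1976965}{2} = - \frac{1403937}{2}$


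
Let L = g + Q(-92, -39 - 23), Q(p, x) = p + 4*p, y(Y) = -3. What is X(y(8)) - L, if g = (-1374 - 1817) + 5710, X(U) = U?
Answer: -2062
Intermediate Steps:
Q(p, x) = 5*p
g = 2519 (g = -3191 + 5710 = 2519)
L = 2059 (L = 2519 + 5*(-92) = 2519 - 460 = 2059)
X(y(8)) - L = -3 - 1*2059 = -3 - 2059 = -2062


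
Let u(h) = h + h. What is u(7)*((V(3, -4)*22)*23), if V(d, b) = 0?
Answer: 0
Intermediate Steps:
u(h) = 2*h
u(7)*((V(3, -4)*22)*23) = (2*7)*((0*22)*23) = 14*(0*23) = 14*0 = 0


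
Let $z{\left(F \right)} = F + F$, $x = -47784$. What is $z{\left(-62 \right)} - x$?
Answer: $47660$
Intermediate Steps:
$z{\left(F \right)} = 2 F$
$z{\left(-62 \right)} - x = 2 \left(-62\right) - -47784 = -124 + 47784 = 47660$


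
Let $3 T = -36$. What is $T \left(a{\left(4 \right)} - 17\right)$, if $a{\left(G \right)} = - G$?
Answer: $252$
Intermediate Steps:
$T = -12$ ($T = \frac{1}{3} \left(-36\right) = -12$)
$T \left(a{\left(4 \right)} - 17\right) = - 12 \left(\left(-1\right) 4 - 17\right) = - 12 \left(-4 - 17\right) = \left(-12\right) \left(-21\right) = 252$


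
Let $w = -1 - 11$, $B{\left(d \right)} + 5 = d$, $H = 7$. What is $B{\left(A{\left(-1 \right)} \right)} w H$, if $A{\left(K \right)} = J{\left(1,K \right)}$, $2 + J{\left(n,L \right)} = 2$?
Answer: $420$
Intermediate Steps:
$J{\left(n,L \right)} = 0$ ($J{\left(n,L \right)} = -2 + 2 = 0$)
$A{\left(K \right)} = 0$
$B{\left(d \right)} = -5 + d$
$w = -12$ ($w = -1 - 11 = -12$)
$B{\left(A{\left(-1 \right)} \right)} w H = \left(-5 + 0\right) \left(-12\right) 7 = \left(-5\right) \left(-12\right) 7 = 60 \cdot 7 = 420$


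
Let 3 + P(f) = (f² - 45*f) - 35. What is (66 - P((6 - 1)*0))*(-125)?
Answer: -13000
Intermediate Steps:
P(f) = -38 + f² - 45*f (P(f) = -3 + ((f² - 45*f) - 35) = -3 + (-35 + f² - 45*f) = -38 + f² - 45*f)
(66 - P((6 - 1)*0))*(-125) = (66 - (-38 + ((6 - 1)*0)² - 45*(6 - 1)*0))*(-125) = (66 - (-38 + (5*0)² - 225*0))*(-125) = (66 - (-38 + 0² - 45*0))*(-125) = (66 - (-38 + 0 + 0))*(-125) = (66 - 1*(-38))*(-125) = (66 + 38)*(-125) = 104*(-125) = -13000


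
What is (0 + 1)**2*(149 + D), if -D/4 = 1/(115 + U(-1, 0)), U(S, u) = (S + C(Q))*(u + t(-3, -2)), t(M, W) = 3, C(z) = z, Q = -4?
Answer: 3724/25 ≈ 148.96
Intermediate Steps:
U(S, u) = (-4 + S)*(3 + u) (U(S, u) = (S - 4)*(u + 3) = (-4 + S)*(3 + u))
D = -1/25 (D = -4/(115 + (-12 - 4*0 + 3*(-1) - 1*0)) = -4/(115 + (-12 + 0 - 3 + 0)) = -4/(115 - 15) = -4/100 = -4*1/100 = -1/25 ≈ -0.040000)
(0 + 1)**2*(149 + D) = (0 + 1)**2*(149 - 1/25) = 1**2*(3724/25) = 1*(3724/25) = 3724/25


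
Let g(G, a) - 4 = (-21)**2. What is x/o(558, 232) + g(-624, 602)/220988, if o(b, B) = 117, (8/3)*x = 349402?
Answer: 4825861751/4309266 ≈ 1119.9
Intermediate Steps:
x = 524103/4 (x = (3/8)*349402 = 524103/4 ≈ 1.3103e+5)
g(G, a) = 445 (g(G, a) = 4 + (-21)**2 = 4 + 441 = 445)
x/o(558, 232) + g(-624, 602)/220988 = (524103/4)/117 + 445/220988 = (524103/4)*(1/117) + 445*(1/220988) = 174701/156 + 445/220988 = 4825861751/4309266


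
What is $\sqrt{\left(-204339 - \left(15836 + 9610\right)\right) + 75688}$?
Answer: $i \sqrt{154097} \approx 392.55 i$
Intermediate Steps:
$\sqrt{\left(-204339 - \left(15836 + 9610\right)\right) + 75688} = \sqrt{\left(-204339 - 25446\right) + 75688} = \sqrt{-229785 + 75688} = \sqrt{-154097} = i \sqrt{154097}$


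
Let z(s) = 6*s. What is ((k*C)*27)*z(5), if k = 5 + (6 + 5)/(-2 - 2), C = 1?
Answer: 3645/2 ≈ 1822.5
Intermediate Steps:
k = 9/4 (k = 5 + 11/(-4) = 5 + 11*(-1/4) = 5 - 11/4 = 9/4 ≈ 2.2500)
((k*C)*27)*z(5) = (((9/4)*1)*27)*(6*5) = ((9/4)*27)*30 = (243/4)*30 = 3645/2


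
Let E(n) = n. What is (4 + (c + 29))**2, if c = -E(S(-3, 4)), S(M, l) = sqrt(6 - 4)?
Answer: (33 - sqrt(2))**2 ≈ 997.66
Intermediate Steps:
S(M, l) = sqrt(2)
c = -sqrt(2) ≈ -1.4142
(4 + (c + 29))**2 = (4 + (-sqrt(2) + 29))**2 = (4 + (29 - sqrt(2)))**2 = (33 - sqrt(2))**2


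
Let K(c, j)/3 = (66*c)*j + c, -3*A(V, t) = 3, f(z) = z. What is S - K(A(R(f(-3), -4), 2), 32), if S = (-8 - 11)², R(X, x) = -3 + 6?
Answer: 6700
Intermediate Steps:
R(X, x) = 3
A(V, t) = -1 (A(V, t) = -⅓*3 = -1)
S = 361 (S = (-19)² = 361)
K(c, j) = 3*c + 198*c*j (K(c, j) = 3*((66*c)*j + c) = 3*(66*c*j + c) = 3*(c + 66*c*j) = 3*c + 198*c*j)
S - K(A(R(f(-3), -4), 2), 32) = 361 - 3*(-1)*(1 + 66*32) = 361 - 3*(-1)*(1 + 2112) = 361 - 3*(-1)*2113 = 361 - 1*(-6339) = 361 + 6339 = 6700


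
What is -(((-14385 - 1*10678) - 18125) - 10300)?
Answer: 53488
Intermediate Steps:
-(((-14385 - 1*10678) - 18125) - 10300) = -(((-14385 - 10678) - 18125) - 10300) = -((-25063 - 18125) - 10300) = -(-43188 - 10300) = -1*(-53488) = 53488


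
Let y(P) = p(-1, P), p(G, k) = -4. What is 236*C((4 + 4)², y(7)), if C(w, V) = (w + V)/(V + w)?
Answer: 236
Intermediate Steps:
y(P) = -4
C(w, V) = 1 (C(w, V) = (V + w)/(V + w) = 1)
236*C((4 + 4)², y(7)) = 236*1 = 236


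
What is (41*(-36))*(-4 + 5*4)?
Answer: -23616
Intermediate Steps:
(41*(-36))*(-4 + 5*4) = -1476*(-4 + 20) = -1476*16 = -23616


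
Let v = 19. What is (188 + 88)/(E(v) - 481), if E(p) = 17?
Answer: -69/116 ≈ -0.59483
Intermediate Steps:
(188 + 88)/(E(v) - 481) = (188 + 88)/(17 - 481) = 276/(-464) = 276*(-1/464) = -69/116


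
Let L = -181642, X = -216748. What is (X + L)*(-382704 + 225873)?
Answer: 62479902090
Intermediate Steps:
(X + L)*(-382704 + 225873) = (-216748 - 181642)*(-382704 + 225873) = -398390*(-156831) = 62479902090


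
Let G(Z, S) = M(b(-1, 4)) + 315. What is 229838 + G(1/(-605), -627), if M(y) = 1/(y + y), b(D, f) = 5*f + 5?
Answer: 11507651/50 ≈ 2.3015e+5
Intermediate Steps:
b(D, f) = 5 + 5*f
M(y) = 1/(2*y)
G(Z, S) = 15751/50 (G(Z, S) = 1/(2*(5 + 5*4)) + 315 = 1/(2*(5 + 20)) + 315 = (½)/25 + 315 = (½)*(1/25) + 315 = 1/50 + 315 = 15751/50)
229838 + G(1/(-605), -627) = 229838 + 15751/50 = 11507651/50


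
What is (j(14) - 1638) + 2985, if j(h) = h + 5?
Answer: 1366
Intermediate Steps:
j(h) = 5 + h
(j(14) - 1638) + 2985 = ((5 + 14) - 1638) + 2985 = (19 - 1638) + 2985 = -1619 + 2985 = 1366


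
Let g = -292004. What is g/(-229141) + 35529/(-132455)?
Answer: 825303763/820293815 ≈ 1.0061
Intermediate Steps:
g/(-229141) + 35529/(-132455) = -292004/(-229141) + 35529/(-132455) = -292004*(-1/229141) + 35529*(-1/132455) = 7892/6193 - 35529/132455 = 825303763/820293815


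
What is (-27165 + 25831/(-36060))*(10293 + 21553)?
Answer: -15598102824713/18030 ≈ -8.6512e+8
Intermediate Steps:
(-27165 + 25831/(-36060))*(10293 + 21553) = (-27165 + 25831*(-1/36060))*31846 = (-27165 - 25831/36060)*31846 = -979595731/36060*31846 = -15598102824713/18030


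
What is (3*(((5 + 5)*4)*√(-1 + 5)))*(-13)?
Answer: -3120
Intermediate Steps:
(3*(((5 + 5)*4)*√(-1 + 5)))*(-13) = (3*((10*4)*√4))*(-13) = (3*(40*2))*(-13) = (3*80)*(-13) = 240*(-13) = -3120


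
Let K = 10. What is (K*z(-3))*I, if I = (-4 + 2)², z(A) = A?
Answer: -120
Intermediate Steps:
I = 4 (I = (-2)² = 4)
(K*z(-3))*I = (10*(-3))*4 = -30*4 = -120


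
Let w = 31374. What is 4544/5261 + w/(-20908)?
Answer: -35026331/54998494 ≈ -0.63686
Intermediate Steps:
4544/5261 + w/(-20908) = 4544/5261 + 31374/(-20908) = 4544*(1/5261) + 31374*(-1/20908) = 4544/5261 - 15687/10454 = -35026331/54998494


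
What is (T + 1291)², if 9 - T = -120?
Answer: 2016400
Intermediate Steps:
T = 129 (T = 9 - 1*(-120) = 9 + 120 = 129)
(T + 1291)² = (129 + 1291)² = 1420² = 2016400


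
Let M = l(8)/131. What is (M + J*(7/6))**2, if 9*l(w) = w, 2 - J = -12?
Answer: 371140225/1390041 ≈ 267.00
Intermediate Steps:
J = 14 (J = 2 - 1*(-12) = 2 + 12 = 14)
l(w) = w/9
M = 8/1179 (M = ((1/9)*8)/131 = (8/9)*(1/131) = 8/1179 ≈ 0.0067854)
(M + J*(7/6))**2 = (8/1179 + 14*(7/6))**2 = (8/1179 + 49/3)**2 = (19265/1179)**2 = 371140225/1390041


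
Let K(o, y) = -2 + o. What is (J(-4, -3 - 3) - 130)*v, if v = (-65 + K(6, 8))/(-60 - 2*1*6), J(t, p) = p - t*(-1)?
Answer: -2135/18 ≈ -118.61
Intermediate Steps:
J(t, p) = p + t (J(t, p) = p - (-1)*t = p + t)
v = 61/72 (v = (-65 + (-2 + 6))/(-60 - 2*1*6) = (-65 + 4)/(-60 - 2*6) = -61/(-60 - 12) = -61/(-72) = -61*(-1/72) = 61/72 ≈ 0.84722)
(J(-4, -3 - 3) - 130)*v = (((-3 - 3) - 4) - 130)*(61/72) = ((-6 - 4) - 130)*(61/72) = (-10 - 130)*(61/72) = -140*61/72 = -2135/18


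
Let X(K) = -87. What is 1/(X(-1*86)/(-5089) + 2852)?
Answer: 5089/14513915 ≈ 0.00035063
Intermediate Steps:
1/(X(-1*86)/(-5089) + 2852) = 1/(-87/(-5089) + 2852) = 1/(-87*(-1/5089) + 2852) = 1/(87/5089 + 2852) = 1/(14513915/5089) = 5089/14513915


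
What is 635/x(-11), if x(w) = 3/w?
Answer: -6985/3 ≈ -2328.3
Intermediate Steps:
635/x(-11) = 635/((3/(-11))) = 635/((3*(-1/11))) = 635/(-3/11) = 635*(-11/3) = -6985/3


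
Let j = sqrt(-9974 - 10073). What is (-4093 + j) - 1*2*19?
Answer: -4131 + I*sqrt(20047) ≈ -4131.0 + 141.59*I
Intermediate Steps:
j = I*sqrt(20047) (j = sqrt(-20047) = I*sqrt(20047) ≈ 141.59*I)
(-4093 + j) - 1*2*19 = (-4093 + I*sqrt(20047)) - 1*2*19 = (-4093 + I*sqrt(20047)) - 2*19 = (-4093 + I*sqrt(20047)) - 38 = -4131 + I*sqrt(20047)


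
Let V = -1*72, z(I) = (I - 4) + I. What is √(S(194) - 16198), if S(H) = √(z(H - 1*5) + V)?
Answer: √(-16198 + √302) ≈ 127.2*I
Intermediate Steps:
z(I) = -4 + 2*I (z(I) = (-4 + I) + I = -4 + 2*I)
V = -72
S(H) = √(-86 + 2*H) (S(H) = √((-4 + 2*(H - 1*5)) - 72) = √((-4 + 2*(H - 5)) - 72) = √((-4 + 2*(-5 + H)) - 72) = √((-4 + (-10 + 2*H)) - 72) = √((-14 + 2*H) - 72) = √(-86 + 2*H))
√(S(194) - 16198) = √(√(-86 + 2*194) - 16198) = √(√(-86 + 388) - 16198) = √(√302 - 16198) = √(-16198 + √302)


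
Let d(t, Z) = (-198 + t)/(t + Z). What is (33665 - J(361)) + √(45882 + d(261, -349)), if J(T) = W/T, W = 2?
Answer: 12153063/361 + 3*√9869574/44 ≈ 33879.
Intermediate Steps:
J(T) = 2/T
d(t, Z) = (-198 + t)/(Z + t)
(33665 - J(361)) + √(45882 + d(261, -349)) = (33665 - 2/361) + √(45882 + (-198 + 261)/(-349 + 261)) = (33665 - 2/361) + √(45882 + 63/(-88)) = (33665 - 1*2/361) + √(45882 - 1/88*63) = (33665 - 2/361) + √(45882 - 63/88) = 12153063/361 + √(4037553/88) = 12153063/361 + 3*√9869574/44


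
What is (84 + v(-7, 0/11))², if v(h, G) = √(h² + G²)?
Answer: 8281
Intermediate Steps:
v(h, G) = √(G² + h²)
(84 + v(-7, 0/11))² = (84 + √((0/11)² + (-7)²))² = (84 + √((0*(1/11))² + 49))² = (84 + √(0² + 49))² = (84 + √(0 + 49))² = (84 + √49)² = (84 + 7)² = 91² = 8281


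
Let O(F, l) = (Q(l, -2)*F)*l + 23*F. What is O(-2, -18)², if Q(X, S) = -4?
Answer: 36100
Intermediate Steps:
O(F, l) = 23*F - 4*F*l (O(F, l) = (-4*F)*l + 23*F = -4*F*l + 23*F = 23*F - 4*F*l)
O(-2, -18)² = (-2*(23 - 4*(-18)))² = (-2*(23 + 72))² = (-2*95)² = (-190)² = 36100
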